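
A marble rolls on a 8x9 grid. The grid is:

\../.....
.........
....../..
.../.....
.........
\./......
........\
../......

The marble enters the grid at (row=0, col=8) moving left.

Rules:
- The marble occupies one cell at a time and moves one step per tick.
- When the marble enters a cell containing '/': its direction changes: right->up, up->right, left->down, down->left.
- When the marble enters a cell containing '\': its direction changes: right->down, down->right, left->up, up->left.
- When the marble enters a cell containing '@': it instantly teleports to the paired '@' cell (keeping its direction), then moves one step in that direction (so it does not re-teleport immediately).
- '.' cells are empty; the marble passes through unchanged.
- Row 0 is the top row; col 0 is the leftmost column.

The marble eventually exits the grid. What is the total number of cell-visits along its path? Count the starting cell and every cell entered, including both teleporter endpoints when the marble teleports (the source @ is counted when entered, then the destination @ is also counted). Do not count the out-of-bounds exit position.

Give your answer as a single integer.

Answer: 12

Derivation:
Step 1: enter (0,8), '.' pass, move left to (0,7)
Step 2: enter (0,7), '.' pass, move left to (0,6)
Step 3: enter (0,6), '.' pass, move left to (0,5)
Step 4: enter (0,5), '.' pass, move left to (0,4)
Step 5: enter (0,4), '.' pass, move left to (0,3)
Step 6: enter (0,3), '/' deflects left->down, move down to (1,3)
Step 7: enter (1,3), '.' pass, move down to (2,3)
Step 8: enter (2,3), '.' pass, move down to (3,3)
Step 9: enter (3,3), '/' deflects down->left, move left to (3,2)
Step 10: enter (3,2), '.' pass, move left to (3,1)
Step 11: enter (3,1), '.' pass, move left to (3,0)
Step 12: enter (3,0), '.' pass, move left to (3,-1)
Step 13: at (3,-1) — EXIT via left edge, pos 3
Path length (cell visits): 12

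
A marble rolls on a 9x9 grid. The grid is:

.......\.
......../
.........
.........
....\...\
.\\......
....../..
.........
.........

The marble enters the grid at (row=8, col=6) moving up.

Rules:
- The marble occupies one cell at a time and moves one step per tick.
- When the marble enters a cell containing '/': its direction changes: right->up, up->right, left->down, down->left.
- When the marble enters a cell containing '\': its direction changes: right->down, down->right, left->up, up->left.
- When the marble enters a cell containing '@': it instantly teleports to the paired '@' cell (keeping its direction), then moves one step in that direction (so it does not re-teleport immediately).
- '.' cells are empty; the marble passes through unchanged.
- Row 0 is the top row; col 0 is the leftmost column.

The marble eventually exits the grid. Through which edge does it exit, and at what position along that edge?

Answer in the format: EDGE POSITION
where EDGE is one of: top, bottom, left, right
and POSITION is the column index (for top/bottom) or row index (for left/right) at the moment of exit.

Answer: right 6

Derivation:
Step 1: enter (8,6), '.' pass, move up to (7,6)
Step 2: enter (7,6), '.' pass, move up to (6,6)
Step 3: enter (6,6), '/' deflects up->right, move right to (6,7)
Step 4: enter (6,7), '.' pass, move right to (6,8)
Step 5: enter (6,8), '.' pass, move right to (6,9)
Step 6: at (6,9) — EXIT via right edge, pos 6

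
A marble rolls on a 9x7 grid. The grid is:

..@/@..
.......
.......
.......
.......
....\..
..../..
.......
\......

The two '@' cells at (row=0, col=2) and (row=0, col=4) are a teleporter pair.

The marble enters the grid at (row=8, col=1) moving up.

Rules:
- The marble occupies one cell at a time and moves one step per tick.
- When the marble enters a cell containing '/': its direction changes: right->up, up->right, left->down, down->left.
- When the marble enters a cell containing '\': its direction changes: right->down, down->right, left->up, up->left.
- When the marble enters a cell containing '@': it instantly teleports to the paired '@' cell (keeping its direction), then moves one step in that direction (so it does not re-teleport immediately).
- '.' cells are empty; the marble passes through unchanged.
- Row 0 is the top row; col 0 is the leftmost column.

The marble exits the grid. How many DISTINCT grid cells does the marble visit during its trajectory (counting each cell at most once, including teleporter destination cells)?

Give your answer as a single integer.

Step 1: enter (8,1), '.' pass, move up to (7,1)
Step 2: enter (7,1), '.' pass, move up to (6,1)
Step 3: enter (6,1), '.' pass, move up to (5,1)
Step 4: enter (5,1), '.' pass, move up to (4,1)
Step 5: enter (4,1), '.' pass, move up to (3,1)
Step 6: enter (3,1), '.' pass, move up to (2,1)
Step 7: enter (2,1), '.' pass, move up to (1,1)
Step 8: enter (1,1), '.' pass, move up to (0,1)
Step 9: enter (0,1), '.' pass, move up to (-1,1)
Step 10: at (-1,1) — EXIT via top edge, pos 1
Distinct cells visited: 9 (path length 9)

Answer: 9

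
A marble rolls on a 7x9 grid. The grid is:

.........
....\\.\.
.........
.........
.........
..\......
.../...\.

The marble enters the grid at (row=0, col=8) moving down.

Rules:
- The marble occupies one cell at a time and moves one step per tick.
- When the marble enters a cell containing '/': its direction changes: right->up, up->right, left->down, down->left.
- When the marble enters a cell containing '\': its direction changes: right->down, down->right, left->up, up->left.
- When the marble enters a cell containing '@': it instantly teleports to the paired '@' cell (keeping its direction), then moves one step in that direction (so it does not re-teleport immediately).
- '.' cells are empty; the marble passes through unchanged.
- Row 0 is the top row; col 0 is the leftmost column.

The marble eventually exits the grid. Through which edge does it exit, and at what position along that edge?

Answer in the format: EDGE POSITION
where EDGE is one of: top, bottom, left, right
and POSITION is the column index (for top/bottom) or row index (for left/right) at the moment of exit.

Step 1: enter (0,8), '.' pass, move down to (1,8)
Step 2: enter (1,8), '.' pass, move down to (2,8)
Step 3: enter (2,8), '.' pass, move down to (3,8)
Step 4: enter (3,8), '.' pass, move down to (4,8)
Step 5: enter (4,8), '.' pass, move down to (5,8)
Step 6: enter (5,8), '.' pass, move down to (6,8)
Step 7: enter (6,8), '.' pass, move down to (7,8)
Step 8: at (7,8) — EXIT via bottom edge, pos 8

Answer: bottom 8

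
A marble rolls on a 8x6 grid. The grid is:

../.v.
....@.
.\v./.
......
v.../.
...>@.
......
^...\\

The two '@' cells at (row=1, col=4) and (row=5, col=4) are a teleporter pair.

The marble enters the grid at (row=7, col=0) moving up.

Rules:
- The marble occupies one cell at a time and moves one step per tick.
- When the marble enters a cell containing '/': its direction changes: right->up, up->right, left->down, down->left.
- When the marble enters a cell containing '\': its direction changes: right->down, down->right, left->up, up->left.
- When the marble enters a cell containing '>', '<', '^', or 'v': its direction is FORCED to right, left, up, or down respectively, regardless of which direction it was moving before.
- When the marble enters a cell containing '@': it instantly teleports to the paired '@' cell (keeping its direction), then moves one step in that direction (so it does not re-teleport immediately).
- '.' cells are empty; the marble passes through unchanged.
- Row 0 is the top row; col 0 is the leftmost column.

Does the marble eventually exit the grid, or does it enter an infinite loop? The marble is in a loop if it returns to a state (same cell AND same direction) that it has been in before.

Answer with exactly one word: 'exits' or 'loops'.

Step 1: enter (7,0), '^' forces up->up, move up to (6,0)
Step 2: enter (6,0), '.' pass, move up to (5,0)
Step 3: enter (5,0), '.' pass, move up to (4,0)
Step 4: enter (4,0), 'v' forces up->down, move down to (5,0)
Step 5: enter (5,0), '.' pass, move down to (6,0)
Step 6: enter (6,0), '.' pass, move down to (7,0)
Step 7: enter (7,0), '^' forces down->up, move up to (6,0)
Step 8: at (6,0) dir=up — LOOP DETECTED (seen before)

Answer: loops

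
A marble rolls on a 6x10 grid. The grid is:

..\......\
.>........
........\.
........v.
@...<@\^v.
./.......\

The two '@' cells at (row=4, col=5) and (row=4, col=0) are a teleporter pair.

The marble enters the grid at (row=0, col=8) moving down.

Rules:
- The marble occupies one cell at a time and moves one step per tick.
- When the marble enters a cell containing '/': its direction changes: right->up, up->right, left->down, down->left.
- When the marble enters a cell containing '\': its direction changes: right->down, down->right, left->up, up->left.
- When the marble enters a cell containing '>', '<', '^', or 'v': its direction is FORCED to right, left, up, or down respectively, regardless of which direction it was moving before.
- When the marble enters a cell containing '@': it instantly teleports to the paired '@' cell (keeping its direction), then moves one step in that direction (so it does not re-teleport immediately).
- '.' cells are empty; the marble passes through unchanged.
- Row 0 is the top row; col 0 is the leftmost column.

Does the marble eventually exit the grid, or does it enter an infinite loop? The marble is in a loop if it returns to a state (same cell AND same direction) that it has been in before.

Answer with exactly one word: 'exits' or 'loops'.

Step 1: enter (0,8), '.' pass, move down to (1,8)
Step 2: enter (1,8), '.' pass, move down to (2,8)
Step 3: enter (2,8), '\' deflects down->right, move right to (2,9)
Step 4: enter (2,9), '.' pass, move right to (2,10)
Step 5: at (2,10) — EXIT via right edge, pos 2

Answer: exits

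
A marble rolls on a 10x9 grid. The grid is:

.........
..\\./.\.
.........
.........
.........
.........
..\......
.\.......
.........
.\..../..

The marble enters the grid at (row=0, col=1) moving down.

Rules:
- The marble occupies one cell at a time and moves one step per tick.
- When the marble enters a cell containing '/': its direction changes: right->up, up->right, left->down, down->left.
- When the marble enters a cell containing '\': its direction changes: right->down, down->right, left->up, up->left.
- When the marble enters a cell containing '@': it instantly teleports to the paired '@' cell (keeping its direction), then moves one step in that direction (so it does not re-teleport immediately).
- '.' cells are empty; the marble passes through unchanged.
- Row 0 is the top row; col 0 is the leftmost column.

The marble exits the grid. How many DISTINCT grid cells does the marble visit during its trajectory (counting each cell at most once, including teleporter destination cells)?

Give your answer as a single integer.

Answer: 15

Derivation:
Step 1: enter (0,1), '.' pass, move down to (1,1)
Step 2: enter (1,1), '.' pass, move down to (2,1)
Step 3: enter (2,1), '.' pass, move down to (3,1)
Step 4: enter (3,1), '.' pass, move down to (4,1)
Step 5: enter (4,1), '.' pass, move down to (5,1)
Step 6: enter (5,1), '.' pass, move down to (6,1)
Step 7: enter (6,1), '.' pass, move down to (7,1)
Step 8: enter (7,1), '\' deflects down->right, move right to (7,2)
Step 9: enter (7,2), '.' pass, move right to (7,3)
Step 10: enter (7,3), '.' pass, move right to (7,4)
Step 11: enter (7,4), '.' pass, move right to (7,5)
Step 12: enter (7,5), '.' pass, move right to (7,6)
Step 13: enter (7,6), '.' pass, move right to (7,7)
Step 14: enter (7,7), '.' pass, move right to (7,8)
Step 15: enter (7,8), '.' pass, move right to (7,9)
Step 16: at (7,9) — EXIT via right edge, pos 7
Distinct cells visited: 15 (path length 15)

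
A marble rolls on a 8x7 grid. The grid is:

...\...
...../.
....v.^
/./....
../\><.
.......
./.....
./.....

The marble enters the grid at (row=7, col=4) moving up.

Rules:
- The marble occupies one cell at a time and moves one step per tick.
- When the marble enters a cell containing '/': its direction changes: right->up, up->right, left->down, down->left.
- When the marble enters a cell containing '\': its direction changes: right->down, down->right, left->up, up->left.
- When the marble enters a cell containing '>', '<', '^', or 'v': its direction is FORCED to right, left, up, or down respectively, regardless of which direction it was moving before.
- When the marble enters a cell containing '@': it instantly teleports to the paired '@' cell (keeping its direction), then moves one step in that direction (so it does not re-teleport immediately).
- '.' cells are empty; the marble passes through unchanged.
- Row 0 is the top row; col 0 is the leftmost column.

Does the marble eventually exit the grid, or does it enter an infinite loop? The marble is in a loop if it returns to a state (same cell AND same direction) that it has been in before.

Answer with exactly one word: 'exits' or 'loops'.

Answer: loops

Derivation:
Step 1: enter (7,4), '.' pass, move up to (6,4)
Step 2: enter (6,4), '.' pass, move up to (5,4)
Step 3: enter (5,4), '.' pass, move up to (4,4)
Step 4: enter (4,4), '>' forces up->right, move right to (4,5)
Step 5: enter (4,5), '<' forces right->left, move left to (4,4)
Step 6: enter (4,4), '>' forces left->right, move right to (4,5)
Step 7: at (4,5) dir=right — LOOP DETECTED (seen before)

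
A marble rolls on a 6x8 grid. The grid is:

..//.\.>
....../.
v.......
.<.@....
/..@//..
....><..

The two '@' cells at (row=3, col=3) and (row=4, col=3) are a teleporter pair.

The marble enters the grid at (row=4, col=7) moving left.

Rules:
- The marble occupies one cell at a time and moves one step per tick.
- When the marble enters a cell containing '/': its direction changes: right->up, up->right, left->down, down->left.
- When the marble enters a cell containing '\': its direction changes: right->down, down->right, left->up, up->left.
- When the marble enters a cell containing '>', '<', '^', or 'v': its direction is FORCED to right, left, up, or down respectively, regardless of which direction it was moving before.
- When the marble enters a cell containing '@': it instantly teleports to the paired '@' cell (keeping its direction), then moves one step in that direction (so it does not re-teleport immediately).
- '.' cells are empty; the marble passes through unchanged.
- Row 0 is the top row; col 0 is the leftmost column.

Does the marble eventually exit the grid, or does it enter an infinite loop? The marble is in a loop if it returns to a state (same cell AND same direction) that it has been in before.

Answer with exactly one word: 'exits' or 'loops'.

Answer: loops

Derivation:
Step 1: enter (4,7), '.' pass, move left to (4,6)
Step 2: enter (4,6), '.' pass, move left to (4,5)
Step 3: enter (4,5), '/' deflects left->down, move down to (5,5)
Step 4: enter (5,5), '<' forces down->left, move left to (5,4)
Step 5: enter (5,4), '>' forces left->right, move right to (5,5)
Step 6: enter (5,5), '<' forces right->left, move left to (5,4)
Step 7: at (5,4) dir=left — LOOP DETECTED (seen before)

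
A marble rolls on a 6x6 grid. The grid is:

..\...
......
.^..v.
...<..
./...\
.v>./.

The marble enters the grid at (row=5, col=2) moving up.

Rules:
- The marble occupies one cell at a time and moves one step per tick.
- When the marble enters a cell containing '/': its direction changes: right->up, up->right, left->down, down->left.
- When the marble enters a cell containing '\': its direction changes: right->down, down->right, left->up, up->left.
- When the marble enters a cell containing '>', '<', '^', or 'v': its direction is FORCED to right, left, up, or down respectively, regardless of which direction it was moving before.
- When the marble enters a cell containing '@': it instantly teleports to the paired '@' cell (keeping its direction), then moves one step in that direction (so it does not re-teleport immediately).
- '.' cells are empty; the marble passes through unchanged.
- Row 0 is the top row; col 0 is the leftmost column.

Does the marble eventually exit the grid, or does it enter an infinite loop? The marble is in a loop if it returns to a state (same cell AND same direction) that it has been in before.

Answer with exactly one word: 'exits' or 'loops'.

Answer: loops

Derivation:
Step 1: enter (5,2), '>' forces up->right, move right to (5,3)
Step 2: enter (5,3), '.' pass, move right to (5,4)
Step 3: enter (5,4), '/' deflects right->up, move up to (4,4)
Step 4: enter (4,4), '.' pass, move up to (3,4)
Step 5: enter (3,4), '.' pass, move up to (2,4)
Step 6: enter (2,4), 'v' forces up->down, move down to (3,4)
Step 7: enter (3,4), '.' pass, move down to (4,4)
Step 8: enter (4,4), '.' pass, move down to (5,4)
Step 9: enter (5,4), '/' deflects down->left, move left to (5,3)
Step 10: enter (5,3), '.' pass, move left to (5,2)
Step 11: enter (5,2), '>' forces left->right, move right to (5,3)
Step 12: at (5,3) dir=right — LOOP DETECTED (seen before)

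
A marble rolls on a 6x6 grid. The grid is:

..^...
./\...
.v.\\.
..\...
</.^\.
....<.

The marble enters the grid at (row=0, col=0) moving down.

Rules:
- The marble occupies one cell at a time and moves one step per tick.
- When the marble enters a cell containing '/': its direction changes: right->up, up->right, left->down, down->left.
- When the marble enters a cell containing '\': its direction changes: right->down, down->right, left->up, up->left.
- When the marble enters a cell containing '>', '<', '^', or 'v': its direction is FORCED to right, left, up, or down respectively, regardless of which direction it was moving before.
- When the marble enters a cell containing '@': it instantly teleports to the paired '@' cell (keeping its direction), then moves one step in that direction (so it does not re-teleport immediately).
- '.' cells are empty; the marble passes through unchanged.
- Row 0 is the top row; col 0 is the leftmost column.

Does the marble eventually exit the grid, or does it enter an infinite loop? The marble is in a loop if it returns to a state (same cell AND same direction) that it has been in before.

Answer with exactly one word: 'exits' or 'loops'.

Step 1: enter (0,0), '.' pass, move down to (1,0)
Step 2: enter (1,0), '.' pass, move down to (2,0)
Step 3: enter (2,0), '.' pass, move down to (3,0)
Step 4: enter (3,0), '.' pass, move down to (4,0)
Step 5: enter (4,0), '<' forces down->left, move left to (4,-1)
Step 6: at (4,-1) — EXIT via left edge, pos 4

Answer: exits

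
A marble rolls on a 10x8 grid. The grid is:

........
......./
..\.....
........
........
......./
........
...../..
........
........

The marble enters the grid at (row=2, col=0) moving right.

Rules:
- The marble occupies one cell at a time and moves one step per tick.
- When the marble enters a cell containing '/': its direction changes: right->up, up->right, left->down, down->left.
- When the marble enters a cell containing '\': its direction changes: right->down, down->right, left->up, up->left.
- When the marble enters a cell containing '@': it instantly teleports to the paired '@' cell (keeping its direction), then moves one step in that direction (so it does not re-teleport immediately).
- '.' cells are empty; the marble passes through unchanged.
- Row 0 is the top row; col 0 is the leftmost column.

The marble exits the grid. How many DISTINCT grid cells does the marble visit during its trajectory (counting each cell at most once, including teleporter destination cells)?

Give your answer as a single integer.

Answer: 10

Derivation:
Step 1: enter (2,0), '.' pass, move right to (2,1)
Step 2: enter (2,1), '.' pass, move right to (2,2)
Step 3: enter (2,2), '\' deflects right->down, move down to (3,2)
Step 4: enter (3,2), '.' pass, move down to (4,2)
Step 5: enter (4,2), '.' pass, move down to (5,2)
Step 6: enter (5,2), '.' pass, move down to (6,2)
Step 7: enter (6,2), '.' pass, move down to (7,2)
Step 8: enter (7,2), '.' pass, move down to (8,2)
Step 9: enter (8,2), '.' pass, move down to (9,2)
Step 10: enter (9,2), '.' pass, move down to (10,2)
Step 11: at (10,2) — EXIT via bottom edge, pos 2
Distinct cells visited: 10 (path length 10)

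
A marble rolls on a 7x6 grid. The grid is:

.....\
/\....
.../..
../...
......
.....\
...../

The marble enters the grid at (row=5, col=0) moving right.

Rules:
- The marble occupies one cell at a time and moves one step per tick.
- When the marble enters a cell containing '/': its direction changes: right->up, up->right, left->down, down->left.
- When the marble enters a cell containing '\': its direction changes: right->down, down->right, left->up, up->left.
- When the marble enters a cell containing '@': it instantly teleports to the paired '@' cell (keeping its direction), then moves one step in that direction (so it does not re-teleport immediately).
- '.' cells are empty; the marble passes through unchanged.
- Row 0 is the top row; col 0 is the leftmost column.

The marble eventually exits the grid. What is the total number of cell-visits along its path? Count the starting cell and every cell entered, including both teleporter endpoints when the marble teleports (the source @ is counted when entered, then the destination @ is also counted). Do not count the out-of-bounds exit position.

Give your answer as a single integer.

Step 1: enter (5,0), '.' pass, move right to (5,1)
Step 2: enter (5,1), '.' pass, move right to (5,2)
Step 3: enter (5,2), '.' pass, move right to (5,3)
Step 4: enter (5,3), '.' pass, move right to (5,4)
Step 5: enter (5,4), '.' pass, move right to (5,5)
Step 6: enter (5,5), '\' deflects right->down, move down to (6,5)
Step 7: enter (6,5), '/' deflects down->left, move left to (6,4)
Step 8: enter (6,4), '.' pass, move left to (6,3)
Step 9: enter (6,3), '.' pass, move left to (6,2)
Step 10: enter (6,2), '.' pass, move left to (6,1)
Step 11: enter (6,1), '.' pass, move left to (6,0)
Step 12: enter (6,0), '.' pass, move left to (6,-1)
Step 13: at (6,-1) — EXIT via left edge, pos 6
Path length (cell visits): 12

Answer: 12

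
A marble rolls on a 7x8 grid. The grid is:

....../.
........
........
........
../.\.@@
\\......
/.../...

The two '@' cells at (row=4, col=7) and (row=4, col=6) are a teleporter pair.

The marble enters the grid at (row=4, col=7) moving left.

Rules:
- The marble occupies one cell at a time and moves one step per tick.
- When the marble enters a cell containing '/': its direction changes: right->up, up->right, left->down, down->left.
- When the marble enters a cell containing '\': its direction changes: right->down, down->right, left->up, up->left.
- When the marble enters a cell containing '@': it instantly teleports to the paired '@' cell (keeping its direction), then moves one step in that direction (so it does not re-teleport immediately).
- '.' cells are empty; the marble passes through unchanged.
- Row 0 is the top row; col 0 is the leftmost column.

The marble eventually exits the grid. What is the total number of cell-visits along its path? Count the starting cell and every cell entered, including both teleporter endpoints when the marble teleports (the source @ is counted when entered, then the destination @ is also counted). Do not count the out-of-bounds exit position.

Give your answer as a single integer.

Answer: 8

Derivation:
Step 1: enter (4,7), '@' teleport (4,7)->(4,6), also enter (4,6), move left to (4,5)
Step 2: enter (4,5), '.' pass, move left to (4,4)
Step 3: enter (4,4), '\' deflects left->up, move up to (3,4)
Step 4: enter (3,4), '.' pass, move up to (2,4)
Step 5: enter (2,4), '.' pass, move up to (1,4)
Step 6: enter (1,4), '.' pass, move up to (0,4)
Step 7: enter (0,4), '.' pass, move up to (-1,4)
Step 8: at (-1,4) — EXIT via top edge, pos 4
Path length (cell visits): 8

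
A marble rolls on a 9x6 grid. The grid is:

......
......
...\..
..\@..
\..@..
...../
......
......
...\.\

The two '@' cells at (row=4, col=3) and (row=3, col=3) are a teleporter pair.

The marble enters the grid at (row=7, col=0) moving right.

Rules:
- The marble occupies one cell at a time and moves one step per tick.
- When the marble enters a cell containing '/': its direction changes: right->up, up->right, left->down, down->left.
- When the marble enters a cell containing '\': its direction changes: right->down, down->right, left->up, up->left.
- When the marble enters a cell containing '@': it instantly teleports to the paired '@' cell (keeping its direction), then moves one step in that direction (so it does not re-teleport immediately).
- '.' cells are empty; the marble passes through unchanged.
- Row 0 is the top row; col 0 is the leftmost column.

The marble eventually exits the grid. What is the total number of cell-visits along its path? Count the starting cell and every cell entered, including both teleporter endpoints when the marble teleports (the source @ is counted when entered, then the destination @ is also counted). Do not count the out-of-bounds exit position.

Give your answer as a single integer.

Answer: 6

Derivation:
Step 1: enter (7,0), '.' pass, move right to (7,1)
Step 2: enter (7,1), '.' pass, move right to (7,2)
Step 3: enter (7,2), '.' pass, move right to (7,3)
Step 4: enter (7,3), '.' pass, move right to (7,4)
Step 5: enter (7,4), '.' pass, move right to (7,5)
Step 6: enter (7,5), '.' pass, move right to (7,6)
Step 7: at (7,6) — EXIT via right edge, pos 7
Path length (cell visits): 6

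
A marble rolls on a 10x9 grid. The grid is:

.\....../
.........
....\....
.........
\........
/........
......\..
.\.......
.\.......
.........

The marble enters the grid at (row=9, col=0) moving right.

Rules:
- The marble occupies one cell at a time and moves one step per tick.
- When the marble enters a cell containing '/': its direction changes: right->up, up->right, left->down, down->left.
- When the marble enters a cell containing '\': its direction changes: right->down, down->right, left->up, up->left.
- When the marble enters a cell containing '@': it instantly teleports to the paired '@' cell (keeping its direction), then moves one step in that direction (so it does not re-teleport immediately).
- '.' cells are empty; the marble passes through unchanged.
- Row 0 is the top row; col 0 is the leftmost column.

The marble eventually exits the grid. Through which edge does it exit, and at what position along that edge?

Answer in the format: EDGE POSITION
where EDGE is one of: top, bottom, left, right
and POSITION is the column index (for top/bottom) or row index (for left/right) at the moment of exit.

Step 1: enter (9,0), '.' pass, move right to (9,1)
Step 2: enter (9,1), '.' pass, move right to (9,2)
Step 3: enter (9,2), '.' pass, move right to (9,3)
Step 4: enter (9,3), '.' pass, move right to (9,4)
Step 5: enter (9,4), '.' pass, move right to (9,5)
Step 6: enter (9,5), '.' pass, move right to (9,6)
Step 7: enter (9,6), '.' pass, move right to (9,7)
Step 8: enter (9,7), '.' pass, move right to (9,8)
Step 9: enter (9,8), '.' pass, move right to (9,9)
Step 10: at (9,9) — EXIT via right edge, pos 9

Answer: right 9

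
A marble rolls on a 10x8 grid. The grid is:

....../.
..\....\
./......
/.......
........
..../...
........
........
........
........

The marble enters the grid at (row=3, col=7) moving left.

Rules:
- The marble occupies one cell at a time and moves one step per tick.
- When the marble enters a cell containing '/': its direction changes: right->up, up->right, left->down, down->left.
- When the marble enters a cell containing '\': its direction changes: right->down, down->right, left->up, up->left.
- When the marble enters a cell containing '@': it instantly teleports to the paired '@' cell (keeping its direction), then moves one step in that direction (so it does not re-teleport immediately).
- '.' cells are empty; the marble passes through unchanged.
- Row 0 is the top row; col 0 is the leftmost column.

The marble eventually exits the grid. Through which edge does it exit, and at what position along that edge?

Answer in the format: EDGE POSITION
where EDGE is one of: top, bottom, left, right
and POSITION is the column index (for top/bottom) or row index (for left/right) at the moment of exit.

Answer: bottom 0

Derivation:
Step 1: enter (3,7), '.' pass, move left to (3,6)
Step 2: enter (3,6), '.' pass, move left to (3,5)
Step 3: enter (3,5), '.' pass, move left to (3,4)
Step 4: enter (3,4), '.' pass, move left to (3,3)
Step 5: enter (3,3), '.' pass, move left to (3,2)
Step 6: enter (3,2), '.' pass, move left to (3,1)
Step 7: enter (3,1), '.' pass, move left to (3,0)
Step 8: enter (3,0), '/' deflects left->down, move down to (4,0)
Step 9: enter (4,0), '.' pass, move down to (5,0)
Step 10: enter (5,0), '.' pass, move down to (6,0)
Step 11: enter (6,0), '.' pass, move down to (7,0)
Step 12: enter (7,0), '.' pass, move down to (8,0)
Step 13: enter (8,0), '.' pass, move down to (9,0)
Step 14: enter (9,0), '.' pass, move down to (10,0)
Step 15: at (10,0) — EXIT via bottom edge, pos 0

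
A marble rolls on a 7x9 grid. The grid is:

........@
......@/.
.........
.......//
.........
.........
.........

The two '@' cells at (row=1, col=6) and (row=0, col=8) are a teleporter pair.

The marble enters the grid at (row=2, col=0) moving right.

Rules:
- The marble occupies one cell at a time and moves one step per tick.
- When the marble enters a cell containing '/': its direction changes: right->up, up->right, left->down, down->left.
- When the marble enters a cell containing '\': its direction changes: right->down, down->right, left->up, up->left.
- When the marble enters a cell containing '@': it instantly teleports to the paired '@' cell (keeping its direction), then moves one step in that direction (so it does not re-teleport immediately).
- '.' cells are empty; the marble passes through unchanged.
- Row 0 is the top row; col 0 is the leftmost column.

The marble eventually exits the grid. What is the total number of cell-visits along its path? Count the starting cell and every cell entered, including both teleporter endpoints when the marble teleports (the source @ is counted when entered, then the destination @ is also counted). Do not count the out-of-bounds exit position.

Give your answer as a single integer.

Step 1: enter (2,0), '.' pass, move right to (2,1)
Step 2: enter (2,1), '.' pass, move right to (2,2)
Step 3: enter (2,2), '.' pass, move right to (2,3)
Step 4: enter (2,3), '.' pass, move right to (2,4)
Step 5: enter (2,4), '.' pass, move right to (2,5)
Step 6: enter (2,5), '.' pass, move right to (2,6)
Step 7: enter (2,6), '.' pass, move right to (2,7)
Step 8: enter (2,7), '.' pass, move right to (2,8)
Step 9: enter (2,8), '.' pass, move right to (2,9)
Step 10: at (2,9) — EXIT via right edge, pos 2
Path length (cell visits): 9

Answer: 9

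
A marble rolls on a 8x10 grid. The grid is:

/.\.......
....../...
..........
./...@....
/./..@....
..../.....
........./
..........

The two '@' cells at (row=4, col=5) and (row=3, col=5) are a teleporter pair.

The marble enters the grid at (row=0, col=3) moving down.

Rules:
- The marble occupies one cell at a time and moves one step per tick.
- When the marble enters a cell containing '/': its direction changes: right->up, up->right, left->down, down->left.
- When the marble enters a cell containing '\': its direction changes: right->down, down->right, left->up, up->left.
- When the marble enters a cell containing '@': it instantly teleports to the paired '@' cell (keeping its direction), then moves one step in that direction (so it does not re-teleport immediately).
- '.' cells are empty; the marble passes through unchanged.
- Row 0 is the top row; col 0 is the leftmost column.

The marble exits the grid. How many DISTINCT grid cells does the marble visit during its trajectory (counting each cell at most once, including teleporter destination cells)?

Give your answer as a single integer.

Answer: 8

Derivation:
Step 1: enter (0,3), '.' pass, move down to (1,3)
Step 2: enter (1,3), '.' pass, move down to (2,3)
Step 3: enter (2,3), '.' pass, move down to (3,3)
Step 4: enter (3,3), '.' pass, move down to (4,3)
Step 5: enter (4,3), '.' pass, move down to (5,3)
Step 6: enter (5,3), '.' pass, move down to (6,3)
Step 7: enter (6,3), '.' pass, move down to (7,3)
Step 8: enter (7,3), '.' pass, move down to (8,3)
Step 9: at (8,3) — EXIT via bottom edge, pos 3
Distinct cells visited: 8 (path length 8)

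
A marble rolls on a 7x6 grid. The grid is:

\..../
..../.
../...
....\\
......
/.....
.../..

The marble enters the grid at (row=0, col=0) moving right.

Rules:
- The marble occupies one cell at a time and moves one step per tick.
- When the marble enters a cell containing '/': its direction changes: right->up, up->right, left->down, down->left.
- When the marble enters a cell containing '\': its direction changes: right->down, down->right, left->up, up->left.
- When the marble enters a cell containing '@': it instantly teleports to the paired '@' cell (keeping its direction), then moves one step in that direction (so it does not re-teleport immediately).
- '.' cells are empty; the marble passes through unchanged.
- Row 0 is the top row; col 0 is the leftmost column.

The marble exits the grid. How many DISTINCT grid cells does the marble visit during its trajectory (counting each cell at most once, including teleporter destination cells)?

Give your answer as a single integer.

Answer: 6

Derivation:
Step 1: enter (0,0), '\' deflects right->down, move down to (1,0)
Step 2: enter (1,0), '.' pass, move down to (2,0)
Step 3: enter (2,0), '.' pass, move down to (3,0)
Step 4: enter (3,0), '.' pass, move down to (4,0)
Step 5: enter (4,0), '.' pass, move down to (5,0)
Step 6: enter (5,0), '/' deflects down->left, move left to (5,-1)
Step 7: at (5,-1) — EXIT via left edge, pos 5
Distinct cells visited: 6 (path length 6)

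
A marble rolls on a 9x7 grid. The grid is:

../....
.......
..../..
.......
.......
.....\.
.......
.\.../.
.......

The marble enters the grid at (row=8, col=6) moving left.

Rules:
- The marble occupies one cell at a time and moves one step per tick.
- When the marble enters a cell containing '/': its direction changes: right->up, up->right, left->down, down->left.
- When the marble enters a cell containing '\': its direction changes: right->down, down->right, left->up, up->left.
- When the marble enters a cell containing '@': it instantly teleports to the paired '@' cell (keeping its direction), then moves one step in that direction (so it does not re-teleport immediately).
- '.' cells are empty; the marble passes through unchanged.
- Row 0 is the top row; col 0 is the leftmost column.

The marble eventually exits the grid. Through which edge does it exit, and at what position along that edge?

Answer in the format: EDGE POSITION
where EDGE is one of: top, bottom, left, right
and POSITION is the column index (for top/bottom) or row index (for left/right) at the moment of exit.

Answer: left 8

Derivation:
Step 1: enter (8,6), '.' pass, move left to (8,5)
Step 2: enter (8,5), '.' pass, move left to (8,4)
Step 3: enter (8,4), '.' pass, move left to (8,3)
Step 4: enter (8,3), '.' pass, move left to (8,2)
Step 5: enter (8,2), '.' pass, move left to (8,1)
Step 6: enter (8,1), '.' pass, move left to (8,0)
Step 7: enter (8,0), '.' pass, move left to (8,-1)
Step 8: at (8,-1) — EXIT via left edge, pos 8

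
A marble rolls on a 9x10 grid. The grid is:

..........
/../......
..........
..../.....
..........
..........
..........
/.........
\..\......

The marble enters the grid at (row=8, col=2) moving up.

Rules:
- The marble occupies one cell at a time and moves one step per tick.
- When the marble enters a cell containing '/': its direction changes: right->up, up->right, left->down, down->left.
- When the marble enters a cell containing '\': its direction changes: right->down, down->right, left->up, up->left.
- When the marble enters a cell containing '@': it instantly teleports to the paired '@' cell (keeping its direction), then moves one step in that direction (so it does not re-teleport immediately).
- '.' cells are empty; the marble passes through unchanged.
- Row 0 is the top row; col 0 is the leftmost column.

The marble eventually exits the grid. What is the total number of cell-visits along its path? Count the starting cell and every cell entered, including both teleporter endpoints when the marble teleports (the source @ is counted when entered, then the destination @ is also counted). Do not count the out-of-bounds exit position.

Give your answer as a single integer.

Step 1: enter (8,2), '.' pass, move up to (7,2)
Step 2: enter (7,2), '.' pass, move up to (6,2)
Step 3: enter (6,2), '.' pass, move up to (5,2)
Step 4: enter (5,2), '.' pass, move up to (4,2)
Step 5: enter (4,2), '.' pass, move up to (3,2)
Step 6: enter (3,2), '.' pass, move up to (2,2)
Step 7: enter (2,2), '.' pass, move up to (1,2)
Step 8: enter (1,2), '.' pass, move up to (0,2)
Step 9: enter (0,2), '.' pass, move up to (-1,2)
Step 10: at (-1,2) — EXIT via top edge, pos 2
Path length (cell visits): 9

Answer: 9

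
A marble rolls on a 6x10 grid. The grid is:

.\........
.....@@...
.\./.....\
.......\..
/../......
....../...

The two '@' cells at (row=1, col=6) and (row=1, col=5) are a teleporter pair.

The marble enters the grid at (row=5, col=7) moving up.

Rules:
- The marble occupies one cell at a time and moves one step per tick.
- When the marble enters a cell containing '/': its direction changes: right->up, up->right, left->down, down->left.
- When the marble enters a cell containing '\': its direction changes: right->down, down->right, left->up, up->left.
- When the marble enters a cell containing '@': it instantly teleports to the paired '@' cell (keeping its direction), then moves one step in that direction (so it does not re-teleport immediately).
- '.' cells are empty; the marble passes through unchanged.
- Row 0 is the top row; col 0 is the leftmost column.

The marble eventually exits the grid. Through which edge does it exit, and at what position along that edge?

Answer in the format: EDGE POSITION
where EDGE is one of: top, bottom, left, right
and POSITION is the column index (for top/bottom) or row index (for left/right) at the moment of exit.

Step 1: enter (5,7), '.' pass, move up to (4,7)
Step 2: enter (4,7), '.' pass, move up to (3,7)
Step 3: enter (3,7), '\' deflects up->left, move left to (3,6)
Step 4: enter (3,6), '.' pass, move left to (3,5)
Step 5: enter (3,5), '.' pass, move left to (3,4)
Step 6: enter (3,4), '.' pass, move left to (3,3)
Step 7: enter (3,3), '.' pass, move left to (3,2)
Step 8: enter (3,2), '.' pass, move left to (3,1)
Step 9: enter (3,1), '.' pass, move left to (3,0)
Step 10: enter (3,0), '.' pass, move left to (3,-1)
Step 11: at (3,-1) — EXIT via left edge, pos 3

Answer: left 3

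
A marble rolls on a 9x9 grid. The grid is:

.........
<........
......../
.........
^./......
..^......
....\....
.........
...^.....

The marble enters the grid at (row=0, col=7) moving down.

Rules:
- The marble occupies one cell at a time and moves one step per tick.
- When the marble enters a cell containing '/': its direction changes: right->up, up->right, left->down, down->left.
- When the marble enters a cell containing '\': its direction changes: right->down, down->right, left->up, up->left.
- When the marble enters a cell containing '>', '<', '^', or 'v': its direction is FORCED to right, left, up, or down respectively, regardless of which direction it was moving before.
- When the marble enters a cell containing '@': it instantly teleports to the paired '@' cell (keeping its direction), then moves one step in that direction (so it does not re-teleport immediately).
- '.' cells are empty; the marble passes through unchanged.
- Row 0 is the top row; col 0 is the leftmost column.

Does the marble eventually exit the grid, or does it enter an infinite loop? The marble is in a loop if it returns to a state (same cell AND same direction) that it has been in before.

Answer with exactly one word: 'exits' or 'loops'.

Answer: exits

Derivation:
Step 1: enter (0,7), '.' pass, move down to (1,7)
Step 2: enter (1,7), '.' pass, move down to (2,7)
Step 3: enter (2,7), '.' pass, move down to (3,7)
Step 4: enter (3,7), '.' pass, move down to (4,7)
Step 5: enter (4,7), '.' pass, move down to (5,7)
Step 6: enter (5,7), '.' pass, move down to (6,7)
Step 7: enter (6,7), '.' pass, move down to (7,7)
Step 8: enter (7,7), '.' pass, move down to (8,7)
Step 9: enter (8,7), '.' pass, move down to (9,7)
Step 10: at (9,7) — EXIT via bottom edge, pos 7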